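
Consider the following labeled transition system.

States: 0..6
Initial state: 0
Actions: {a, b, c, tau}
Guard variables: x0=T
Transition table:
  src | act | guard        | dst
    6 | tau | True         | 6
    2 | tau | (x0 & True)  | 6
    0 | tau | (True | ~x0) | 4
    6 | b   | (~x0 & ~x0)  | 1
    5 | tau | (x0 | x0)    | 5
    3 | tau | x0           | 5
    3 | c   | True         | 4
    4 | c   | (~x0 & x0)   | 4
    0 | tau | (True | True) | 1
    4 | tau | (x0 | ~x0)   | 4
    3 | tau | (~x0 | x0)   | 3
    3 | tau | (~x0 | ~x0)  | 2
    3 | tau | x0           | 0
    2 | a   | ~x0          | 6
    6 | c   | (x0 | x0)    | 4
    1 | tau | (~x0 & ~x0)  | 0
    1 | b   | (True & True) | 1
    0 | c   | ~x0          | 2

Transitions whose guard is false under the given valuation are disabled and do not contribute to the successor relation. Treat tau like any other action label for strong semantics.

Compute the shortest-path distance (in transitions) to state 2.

Layered search for 2:
  L0 = {0}
  L1 = {1,4}
2 never appears.

Answer: UNREACHABLE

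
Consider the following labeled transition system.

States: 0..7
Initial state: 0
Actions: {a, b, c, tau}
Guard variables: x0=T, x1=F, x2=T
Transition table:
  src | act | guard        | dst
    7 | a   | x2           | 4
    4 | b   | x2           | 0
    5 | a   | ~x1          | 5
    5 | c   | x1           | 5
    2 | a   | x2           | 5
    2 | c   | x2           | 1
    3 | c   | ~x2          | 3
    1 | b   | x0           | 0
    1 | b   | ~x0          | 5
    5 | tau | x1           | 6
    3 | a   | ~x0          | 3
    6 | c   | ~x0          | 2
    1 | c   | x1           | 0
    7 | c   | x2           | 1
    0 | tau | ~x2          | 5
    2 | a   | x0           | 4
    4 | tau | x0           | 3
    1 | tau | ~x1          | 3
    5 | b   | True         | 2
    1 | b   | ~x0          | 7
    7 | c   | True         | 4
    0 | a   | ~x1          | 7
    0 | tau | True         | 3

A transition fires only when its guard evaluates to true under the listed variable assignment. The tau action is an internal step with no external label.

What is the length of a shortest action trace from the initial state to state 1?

Answer: 2

Trace:
Layered search for 1:
  depth 0: {0}
  depth 1: {3,7}
  depth 2: {1,4}
first hit 1 at d=2 via a·c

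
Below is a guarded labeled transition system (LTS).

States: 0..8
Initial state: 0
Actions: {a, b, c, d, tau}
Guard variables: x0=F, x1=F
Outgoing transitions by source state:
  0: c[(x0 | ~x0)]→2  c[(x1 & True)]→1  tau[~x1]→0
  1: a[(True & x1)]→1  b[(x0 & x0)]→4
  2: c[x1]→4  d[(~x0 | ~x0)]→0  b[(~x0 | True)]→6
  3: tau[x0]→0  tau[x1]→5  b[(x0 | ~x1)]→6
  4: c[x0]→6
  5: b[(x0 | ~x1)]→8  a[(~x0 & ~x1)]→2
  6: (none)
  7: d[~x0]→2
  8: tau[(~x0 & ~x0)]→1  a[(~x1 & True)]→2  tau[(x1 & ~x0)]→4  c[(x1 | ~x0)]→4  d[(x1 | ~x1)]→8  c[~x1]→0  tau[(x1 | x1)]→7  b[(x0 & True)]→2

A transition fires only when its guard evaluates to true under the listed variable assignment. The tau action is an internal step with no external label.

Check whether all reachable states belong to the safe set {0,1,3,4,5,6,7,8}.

Safe = {0,1,3,4,5,6,7,8}
Reachable = {0,2,6}
  0: ok
  2: VIOLATES
  6: ok
reach 2 via c — violates

Answer: INVARIANT VIOLATED at state 2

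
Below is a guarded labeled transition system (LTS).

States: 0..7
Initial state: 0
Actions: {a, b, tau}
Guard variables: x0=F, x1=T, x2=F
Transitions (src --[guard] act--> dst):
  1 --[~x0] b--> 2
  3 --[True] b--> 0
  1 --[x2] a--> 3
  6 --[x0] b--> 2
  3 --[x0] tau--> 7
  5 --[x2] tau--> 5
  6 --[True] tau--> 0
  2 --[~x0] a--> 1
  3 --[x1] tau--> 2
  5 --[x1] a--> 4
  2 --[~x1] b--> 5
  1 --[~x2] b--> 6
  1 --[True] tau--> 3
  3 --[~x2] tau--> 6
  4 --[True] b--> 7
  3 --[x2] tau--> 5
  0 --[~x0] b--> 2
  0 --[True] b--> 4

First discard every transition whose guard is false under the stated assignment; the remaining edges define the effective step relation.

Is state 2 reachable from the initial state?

Guard filter leaves 12 enabled edge(s).
L0 = {0}
L1 = {2,4}  total {0,2,4}
L2 = {1,7}  total {0,1,2,4,7}
L3 = {3,6}  total {0,1,2,3,4,6,7}
R = {0,1,2,3,4,6,7}
Path to 2: b

Answer: REACHABLE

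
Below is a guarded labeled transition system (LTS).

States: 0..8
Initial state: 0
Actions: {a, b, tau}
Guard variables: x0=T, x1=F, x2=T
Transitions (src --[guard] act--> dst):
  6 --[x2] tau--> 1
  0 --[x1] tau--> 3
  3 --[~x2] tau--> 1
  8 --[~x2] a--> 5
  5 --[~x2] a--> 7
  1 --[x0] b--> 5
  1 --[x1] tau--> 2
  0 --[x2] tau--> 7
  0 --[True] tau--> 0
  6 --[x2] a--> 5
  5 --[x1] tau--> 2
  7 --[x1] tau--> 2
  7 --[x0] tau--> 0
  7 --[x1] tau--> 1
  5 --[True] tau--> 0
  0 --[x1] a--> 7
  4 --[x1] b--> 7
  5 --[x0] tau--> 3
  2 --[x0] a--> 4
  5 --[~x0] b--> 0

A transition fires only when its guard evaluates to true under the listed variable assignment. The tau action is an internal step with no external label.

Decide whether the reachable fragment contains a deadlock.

Answer: DEADLOCK-FREE

Analysis:
R = {0,7}
  0: tau→0  tau→7  [2 exit(s)]
  7: tau→0  [1 exit(s)]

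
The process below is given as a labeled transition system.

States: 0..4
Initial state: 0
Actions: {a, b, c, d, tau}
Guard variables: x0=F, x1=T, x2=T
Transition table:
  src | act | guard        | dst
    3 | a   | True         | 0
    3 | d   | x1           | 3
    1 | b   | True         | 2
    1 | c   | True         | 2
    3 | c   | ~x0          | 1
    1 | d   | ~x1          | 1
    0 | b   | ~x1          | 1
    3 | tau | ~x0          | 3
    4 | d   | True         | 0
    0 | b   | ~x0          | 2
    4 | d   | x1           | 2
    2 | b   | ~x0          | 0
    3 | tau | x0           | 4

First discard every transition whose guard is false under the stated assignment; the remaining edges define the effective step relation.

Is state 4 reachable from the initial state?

After dropping false guards: 10 live edges.
Layer 0: {0}
Layer 1: {2}  cumulative {0,2}
R = {0,2}

Answer: UNREACHABLE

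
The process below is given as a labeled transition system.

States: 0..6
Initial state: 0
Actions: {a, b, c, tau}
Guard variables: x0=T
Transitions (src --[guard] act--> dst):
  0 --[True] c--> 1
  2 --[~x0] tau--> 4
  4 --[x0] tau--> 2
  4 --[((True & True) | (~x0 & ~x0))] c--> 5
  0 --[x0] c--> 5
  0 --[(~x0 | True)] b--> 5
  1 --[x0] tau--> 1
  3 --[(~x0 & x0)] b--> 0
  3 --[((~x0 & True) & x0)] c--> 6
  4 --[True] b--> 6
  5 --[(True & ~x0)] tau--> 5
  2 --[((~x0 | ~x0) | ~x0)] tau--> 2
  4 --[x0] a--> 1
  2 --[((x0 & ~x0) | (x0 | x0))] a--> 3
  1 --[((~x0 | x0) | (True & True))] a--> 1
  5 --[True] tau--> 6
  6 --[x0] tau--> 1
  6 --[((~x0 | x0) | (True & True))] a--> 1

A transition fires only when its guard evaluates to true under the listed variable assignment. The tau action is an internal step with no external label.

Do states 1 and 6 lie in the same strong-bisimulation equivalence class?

Compute ~ classes (split until stable):
  P[0] = {{0,1,2,3,4,5,6}}
  P[1] = {{0},{1,6},{2},{3},{4},{5}}
6 equivalence class(es) (converged in 2)
class of 1: {1,6}; class of 6: {1,6}

Answer: BISIMILAR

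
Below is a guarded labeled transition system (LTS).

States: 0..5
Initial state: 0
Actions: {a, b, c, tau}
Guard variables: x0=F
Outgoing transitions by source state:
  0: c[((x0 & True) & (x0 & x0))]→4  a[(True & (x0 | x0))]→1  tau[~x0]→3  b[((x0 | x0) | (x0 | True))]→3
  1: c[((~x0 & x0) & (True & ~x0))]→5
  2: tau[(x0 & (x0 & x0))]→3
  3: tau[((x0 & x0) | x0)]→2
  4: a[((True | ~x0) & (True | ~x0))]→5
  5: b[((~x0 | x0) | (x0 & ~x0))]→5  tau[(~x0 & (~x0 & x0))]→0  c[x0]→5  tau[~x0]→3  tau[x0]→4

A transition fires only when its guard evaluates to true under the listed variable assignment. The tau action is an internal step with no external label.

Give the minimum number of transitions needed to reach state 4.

Breadth-first toward 4:
  L0 = {0}
  L1 = {3}
4 never appears.

Answer: UNREACHABLE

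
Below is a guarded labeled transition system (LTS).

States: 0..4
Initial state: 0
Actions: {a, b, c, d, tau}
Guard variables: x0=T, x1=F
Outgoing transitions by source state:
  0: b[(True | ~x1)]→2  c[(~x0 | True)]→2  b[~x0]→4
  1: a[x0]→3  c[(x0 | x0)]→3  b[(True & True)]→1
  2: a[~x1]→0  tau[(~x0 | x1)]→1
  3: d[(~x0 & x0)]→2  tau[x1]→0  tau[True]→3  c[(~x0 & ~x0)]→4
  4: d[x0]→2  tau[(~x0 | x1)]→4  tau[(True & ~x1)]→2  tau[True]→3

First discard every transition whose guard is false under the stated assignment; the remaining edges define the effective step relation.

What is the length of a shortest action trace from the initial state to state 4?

Answer: UNREACHABLE

Working:
Breadth-first toward 4:
  Layer 0: {0}
  Layer 1: {2}
4 never appears.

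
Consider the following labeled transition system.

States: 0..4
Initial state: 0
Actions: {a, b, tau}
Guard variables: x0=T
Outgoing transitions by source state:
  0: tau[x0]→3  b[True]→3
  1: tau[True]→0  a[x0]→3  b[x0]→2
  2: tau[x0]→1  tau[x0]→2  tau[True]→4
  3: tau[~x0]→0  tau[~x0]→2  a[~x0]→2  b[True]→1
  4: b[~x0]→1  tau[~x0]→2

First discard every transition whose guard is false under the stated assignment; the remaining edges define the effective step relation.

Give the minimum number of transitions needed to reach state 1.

Answer: 2

Analysis:
Breadth-first toward 1:
  depth 0: {0}
  depth 1: {3}
  depth 2: {1}
1 enters at depth 2; path b·b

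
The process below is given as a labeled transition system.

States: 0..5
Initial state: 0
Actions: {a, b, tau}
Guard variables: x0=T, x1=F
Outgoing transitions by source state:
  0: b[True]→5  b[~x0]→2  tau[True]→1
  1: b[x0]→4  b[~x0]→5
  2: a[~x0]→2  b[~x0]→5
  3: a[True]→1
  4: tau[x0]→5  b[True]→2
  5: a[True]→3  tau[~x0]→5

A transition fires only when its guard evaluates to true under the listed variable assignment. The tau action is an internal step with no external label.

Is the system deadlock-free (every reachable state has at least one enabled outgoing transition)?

Answer: DEADLOCK at state 2

Working:
R = {0,1,2,3,4,5}
  0: b→5  tau→1  [2 exit(s)]
  1: b→4  [1 exit(s)]
  2: ∅  [STUCK]
  3: a→1  [1 exit(s)]
  4: b→2  tau→5  [2 exit(s)]
  5: a→3  [1 exit(s)]
Path to 2: tau·b·b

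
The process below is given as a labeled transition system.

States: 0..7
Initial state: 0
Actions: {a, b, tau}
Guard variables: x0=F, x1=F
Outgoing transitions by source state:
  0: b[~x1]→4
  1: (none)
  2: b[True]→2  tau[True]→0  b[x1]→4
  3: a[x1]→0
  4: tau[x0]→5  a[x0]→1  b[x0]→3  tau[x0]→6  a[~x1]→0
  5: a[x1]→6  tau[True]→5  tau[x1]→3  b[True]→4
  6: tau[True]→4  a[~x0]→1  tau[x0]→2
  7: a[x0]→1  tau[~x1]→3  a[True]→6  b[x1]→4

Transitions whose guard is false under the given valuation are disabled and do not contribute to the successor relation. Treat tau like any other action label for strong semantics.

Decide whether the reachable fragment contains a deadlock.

Reachable = {0,4}
  0: b→4  [1 exit(s)]
  4: a→0  [1 exit(s)]

Answer: DEADLOCK-FREE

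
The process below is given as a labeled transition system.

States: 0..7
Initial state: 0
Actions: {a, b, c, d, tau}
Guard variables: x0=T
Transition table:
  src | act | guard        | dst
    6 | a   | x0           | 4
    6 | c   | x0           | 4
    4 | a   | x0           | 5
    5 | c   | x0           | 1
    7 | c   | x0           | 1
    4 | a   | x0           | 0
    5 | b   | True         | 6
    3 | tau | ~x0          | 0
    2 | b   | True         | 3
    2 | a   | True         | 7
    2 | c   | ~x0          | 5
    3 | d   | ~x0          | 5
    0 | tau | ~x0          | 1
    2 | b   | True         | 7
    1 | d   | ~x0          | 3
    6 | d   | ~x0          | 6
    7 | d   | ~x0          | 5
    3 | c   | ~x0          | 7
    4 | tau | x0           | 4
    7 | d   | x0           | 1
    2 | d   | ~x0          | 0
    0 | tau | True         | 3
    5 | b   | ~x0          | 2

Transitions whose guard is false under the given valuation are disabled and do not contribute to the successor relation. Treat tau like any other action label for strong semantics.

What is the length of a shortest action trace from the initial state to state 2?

Layered search for 2:
  Layer 0: {0}
  Layer 1: {3}
2 never appears.

Answer: UNREACHABLE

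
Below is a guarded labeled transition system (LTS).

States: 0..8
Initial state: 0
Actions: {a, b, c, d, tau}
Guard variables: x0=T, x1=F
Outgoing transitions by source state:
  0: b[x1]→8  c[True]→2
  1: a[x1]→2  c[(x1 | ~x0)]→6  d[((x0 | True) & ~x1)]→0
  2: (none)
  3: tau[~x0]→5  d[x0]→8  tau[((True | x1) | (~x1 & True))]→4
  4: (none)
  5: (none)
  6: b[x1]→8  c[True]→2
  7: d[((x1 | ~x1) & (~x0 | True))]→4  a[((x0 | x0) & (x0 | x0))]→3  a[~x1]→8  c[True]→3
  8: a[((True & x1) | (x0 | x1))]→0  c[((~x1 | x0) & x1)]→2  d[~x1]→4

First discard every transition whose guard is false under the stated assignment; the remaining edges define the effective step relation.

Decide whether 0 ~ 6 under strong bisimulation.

Compute ~ classes (split until stable):
  round 0: {{0,1,2,3,4,5,6,7,8}}
  round 1: {{0,6},{1},{2,4,5},{3},{7},{8}}
6 equivalence class(es) (converged in 2)
class of 0: {0,6}; class of 6: {0,6}

Answer: BISIMILAR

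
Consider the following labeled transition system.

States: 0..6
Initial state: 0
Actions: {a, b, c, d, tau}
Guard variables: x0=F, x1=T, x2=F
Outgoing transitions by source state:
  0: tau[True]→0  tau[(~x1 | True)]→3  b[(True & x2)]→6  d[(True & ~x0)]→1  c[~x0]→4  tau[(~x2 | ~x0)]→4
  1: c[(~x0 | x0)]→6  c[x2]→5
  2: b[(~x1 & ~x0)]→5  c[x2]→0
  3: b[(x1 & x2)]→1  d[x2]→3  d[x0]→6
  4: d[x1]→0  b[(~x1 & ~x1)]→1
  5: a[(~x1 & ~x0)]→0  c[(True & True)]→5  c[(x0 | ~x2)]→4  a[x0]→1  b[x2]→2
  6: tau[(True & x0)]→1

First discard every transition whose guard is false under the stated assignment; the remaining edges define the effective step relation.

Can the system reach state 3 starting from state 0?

Guard filter leaves 9 enabled edge(s).
L0 = {0}
L1 = {1,3,4}  total {0,1,3,4}
L2 = {6}  total {0,1,3,4,6}
Reachable = {0,1,3,4,6}
Path to 3: tau

Answer: REACHABLE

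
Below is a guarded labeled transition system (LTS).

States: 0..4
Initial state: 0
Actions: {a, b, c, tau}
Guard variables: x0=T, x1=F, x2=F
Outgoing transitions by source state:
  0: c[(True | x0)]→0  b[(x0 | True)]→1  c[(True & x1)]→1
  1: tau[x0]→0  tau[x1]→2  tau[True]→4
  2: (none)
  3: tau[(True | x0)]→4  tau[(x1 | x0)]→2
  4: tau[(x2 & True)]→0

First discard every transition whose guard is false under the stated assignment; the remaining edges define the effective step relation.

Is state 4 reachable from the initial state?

Answer: REACHABLE

Working:
Guard filter leaves 6 enabled edge(s).
depth 0: {0}
depth 1: {1}  now seen {0,1}
depth 2: {4}  now seen {0,1,4}
Reachable = {0,1,4}
trace reaching 4: b·tau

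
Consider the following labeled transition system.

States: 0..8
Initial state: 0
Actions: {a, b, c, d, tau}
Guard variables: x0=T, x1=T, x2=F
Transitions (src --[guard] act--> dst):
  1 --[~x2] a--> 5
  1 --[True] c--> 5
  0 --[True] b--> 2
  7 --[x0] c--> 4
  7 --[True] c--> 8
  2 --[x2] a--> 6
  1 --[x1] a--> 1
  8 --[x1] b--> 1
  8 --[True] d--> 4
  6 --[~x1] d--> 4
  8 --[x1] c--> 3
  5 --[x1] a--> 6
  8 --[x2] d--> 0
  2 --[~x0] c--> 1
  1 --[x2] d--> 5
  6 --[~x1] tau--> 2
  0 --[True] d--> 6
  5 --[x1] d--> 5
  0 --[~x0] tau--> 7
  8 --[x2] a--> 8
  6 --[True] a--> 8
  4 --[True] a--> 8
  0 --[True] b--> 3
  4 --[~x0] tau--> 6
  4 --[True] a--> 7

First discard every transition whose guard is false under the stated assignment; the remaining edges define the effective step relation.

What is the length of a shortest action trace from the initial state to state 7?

Answer: 4

Working:
BFS to 7:
  Layer 0: {0}
  Layer 1: {2,3,6}
  Layer 2: {8}
  Layer 3: {1,4}
  Layer 4: {5,7}
7 enters at depth 4; path d·a·d·a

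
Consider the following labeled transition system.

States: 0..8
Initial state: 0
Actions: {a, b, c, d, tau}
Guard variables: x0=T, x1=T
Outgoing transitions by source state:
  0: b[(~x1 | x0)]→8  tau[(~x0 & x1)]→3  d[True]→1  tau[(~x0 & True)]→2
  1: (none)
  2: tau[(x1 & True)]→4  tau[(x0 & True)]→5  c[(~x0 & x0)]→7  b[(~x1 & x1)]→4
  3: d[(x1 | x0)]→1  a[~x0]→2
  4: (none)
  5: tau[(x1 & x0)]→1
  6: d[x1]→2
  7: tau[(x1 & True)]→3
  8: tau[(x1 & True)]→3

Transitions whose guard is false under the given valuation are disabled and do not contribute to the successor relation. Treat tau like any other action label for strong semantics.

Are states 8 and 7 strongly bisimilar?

Answer: BISIMILAR

Trace:
Compute ~ classes (split until stable):
  π0 = {{0,1,2,3,4,5,6,7,8}}
  π1 = {{0},{1,4},{2,5,7,8},{3,6}}
  π2 = {{0},{1,4},{2},{3},{5},{6},{7,8}}
Fixed point at round 3; 7 class(es).
[8]={7,8}  [7]={7,8}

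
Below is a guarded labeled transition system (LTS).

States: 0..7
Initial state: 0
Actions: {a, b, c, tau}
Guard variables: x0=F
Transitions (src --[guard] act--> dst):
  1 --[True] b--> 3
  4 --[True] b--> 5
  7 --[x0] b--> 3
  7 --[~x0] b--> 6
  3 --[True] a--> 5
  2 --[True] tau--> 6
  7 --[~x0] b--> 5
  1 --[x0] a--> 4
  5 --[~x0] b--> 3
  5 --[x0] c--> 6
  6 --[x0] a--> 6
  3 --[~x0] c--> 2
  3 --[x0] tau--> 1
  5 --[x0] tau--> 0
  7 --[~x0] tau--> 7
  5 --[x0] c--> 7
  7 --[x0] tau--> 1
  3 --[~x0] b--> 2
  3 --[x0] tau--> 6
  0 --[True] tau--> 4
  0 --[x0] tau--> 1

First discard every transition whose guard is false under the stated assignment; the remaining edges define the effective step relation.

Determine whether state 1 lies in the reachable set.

Guard filter leaves 11 enabled edge(s).
depth 0: {0}
depth 1: {4}  now seen {0,4}
depth 2: {5}  now seen {0,4,5}
depth 3: {3}  now seen {0,3,4,5}
depth 4: {2}  now seen {0,2,3,4,5}
depth 5: {6}  now seen {0,2,3,4,5,6}
Reachable = {0,2,3,4,5,6}

Answer: UNREACHABLE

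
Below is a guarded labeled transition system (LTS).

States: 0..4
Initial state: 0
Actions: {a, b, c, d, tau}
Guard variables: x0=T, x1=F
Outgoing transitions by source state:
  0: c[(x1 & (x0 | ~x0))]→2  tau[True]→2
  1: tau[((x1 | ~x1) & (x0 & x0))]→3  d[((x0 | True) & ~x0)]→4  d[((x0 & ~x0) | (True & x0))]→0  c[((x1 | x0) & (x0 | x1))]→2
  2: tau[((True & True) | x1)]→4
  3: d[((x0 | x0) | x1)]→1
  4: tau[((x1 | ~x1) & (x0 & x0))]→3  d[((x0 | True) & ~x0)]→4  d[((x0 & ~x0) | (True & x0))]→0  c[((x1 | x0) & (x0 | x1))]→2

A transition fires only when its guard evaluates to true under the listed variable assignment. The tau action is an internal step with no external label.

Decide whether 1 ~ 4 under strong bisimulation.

Bisimulation quotient by refinement:
  round 0: {{0,1,2,3,4}}
  round 1: {{0,2},{1,4},{3}}
  round 2: {{0},{1,4},{2},{3}}
Fixed point at round 3; 4 class(es).
[1]={1,4}  [4]={1,4}

Answer: BISIMILAR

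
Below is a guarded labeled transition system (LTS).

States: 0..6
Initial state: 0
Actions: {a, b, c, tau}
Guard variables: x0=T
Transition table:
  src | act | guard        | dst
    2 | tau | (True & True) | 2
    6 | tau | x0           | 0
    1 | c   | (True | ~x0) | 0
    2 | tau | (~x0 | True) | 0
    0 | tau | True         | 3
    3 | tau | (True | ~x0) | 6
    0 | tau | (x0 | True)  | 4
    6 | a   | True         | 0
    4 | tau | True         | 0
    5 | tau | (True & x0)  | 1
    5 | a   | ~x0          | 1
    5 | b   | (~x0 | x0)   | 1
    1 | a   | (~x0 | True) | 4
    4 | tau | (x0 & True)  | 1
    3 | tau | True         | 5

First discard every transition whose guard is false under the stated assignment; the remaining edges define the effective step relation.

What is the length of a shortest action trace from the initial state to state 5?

BFS to 5:
  Layer 0: {0}
  Layer 1: {3,4}
  Layer 2: {1,5,6}
first hit 5 at d=2 via tau·tau

Answer: 2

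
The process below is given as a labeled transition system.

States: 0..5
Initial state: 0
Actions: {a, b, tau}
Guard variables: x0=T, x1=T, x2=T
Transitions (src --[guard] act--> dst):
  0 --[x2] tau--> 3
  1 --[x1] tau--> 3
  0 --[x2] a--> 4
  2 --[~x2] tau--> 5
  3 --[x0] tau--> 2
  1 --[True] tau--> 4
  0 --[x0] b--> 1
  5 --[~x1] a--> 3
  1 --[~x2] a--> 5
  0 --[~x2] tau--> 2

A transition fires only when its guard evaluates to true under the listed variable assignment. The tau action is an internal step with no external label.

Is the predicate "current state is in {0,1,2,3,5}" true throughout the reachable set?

Inv-set: {0,1,2,3,5}
Reach set: {0,1,2,3,4}
  0: ✓
  1: ✓
  2: ✓
  3: ✓
  4: ✗ unsafe
witness against invariant: a → 4

Answer: INVARIANT VIOLATED at state 4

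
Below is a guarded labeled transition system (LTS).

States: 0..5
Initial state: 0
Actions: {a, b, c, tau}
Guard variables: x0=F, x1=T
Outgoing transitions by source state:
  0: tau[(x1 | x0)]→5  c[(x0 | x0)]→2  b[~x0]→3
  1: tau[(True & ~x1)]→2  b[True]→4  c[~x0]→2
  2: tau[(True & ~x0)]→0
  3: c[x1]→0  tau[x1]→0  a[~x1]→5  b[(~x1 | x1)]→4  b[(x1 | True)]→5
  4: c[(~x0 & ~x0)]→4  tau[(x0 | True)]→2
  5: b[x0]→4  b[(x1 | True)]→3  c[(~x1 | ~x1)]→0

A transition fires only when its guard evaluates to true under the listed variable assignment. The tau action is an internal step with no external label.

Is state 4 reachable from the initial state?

Answer: REACHABLE

Working:
Guard filter leaves 12 enabled edge(s).
Layer 0: {0}
Layer 1: {3,5}  now seen {0,3,5}
Layer 2: {4}  now seen {0,3,4,5}
Layer 3: {2}  now seen {0,2,3,4,5}
Reach set: {0,2,3,4,5}
witness 4: b·b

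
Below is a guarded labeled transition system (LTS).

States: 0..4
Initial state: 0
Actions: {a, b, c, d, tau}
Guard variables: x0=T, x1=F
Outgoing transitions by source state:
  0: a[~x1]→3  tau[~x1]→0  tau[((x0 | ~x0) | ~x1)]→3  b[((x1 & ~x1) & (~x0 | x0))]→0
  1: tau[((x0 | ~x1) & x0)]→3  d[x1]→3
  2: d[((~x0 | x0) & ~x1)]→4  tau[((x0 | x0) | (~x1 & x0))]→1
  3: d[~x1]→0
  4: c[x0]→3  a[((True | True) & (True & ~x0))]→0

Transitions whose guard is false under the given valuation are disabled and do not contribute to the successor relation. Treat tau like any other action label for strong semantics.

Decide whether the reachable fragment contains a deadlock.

R = {0,3}
  0: a→3  tau→0  tau→3  [3 exit(s)]
  3: d→0  [1 exit(s)]

Answer: DEADLOCK-FREE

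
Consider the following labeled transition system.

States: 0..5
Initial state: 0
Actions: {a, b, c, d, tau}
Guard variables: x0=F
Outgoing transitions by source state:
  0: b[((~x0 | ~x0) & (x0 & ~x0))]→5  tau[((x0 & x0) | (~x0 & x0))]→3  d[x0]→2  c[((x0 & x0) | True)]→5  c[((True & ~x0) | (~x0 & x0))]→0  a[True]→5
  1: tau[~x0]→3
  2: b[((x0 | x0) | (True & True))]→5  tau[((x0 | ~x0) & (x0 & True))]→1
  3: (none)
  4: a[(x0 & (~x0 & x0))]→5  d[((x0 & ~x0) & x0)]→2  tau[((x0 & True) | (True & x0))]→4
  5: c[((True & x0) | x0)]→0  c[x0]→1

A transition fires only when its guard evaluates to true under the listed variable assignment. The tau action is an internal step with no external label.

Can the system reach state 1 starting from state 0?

After dropping false guards: 5 live edges.
L0 = {0}
L1 = {5}  now seen {0,5}
R = {0,5}

Answer: UNREACHABLE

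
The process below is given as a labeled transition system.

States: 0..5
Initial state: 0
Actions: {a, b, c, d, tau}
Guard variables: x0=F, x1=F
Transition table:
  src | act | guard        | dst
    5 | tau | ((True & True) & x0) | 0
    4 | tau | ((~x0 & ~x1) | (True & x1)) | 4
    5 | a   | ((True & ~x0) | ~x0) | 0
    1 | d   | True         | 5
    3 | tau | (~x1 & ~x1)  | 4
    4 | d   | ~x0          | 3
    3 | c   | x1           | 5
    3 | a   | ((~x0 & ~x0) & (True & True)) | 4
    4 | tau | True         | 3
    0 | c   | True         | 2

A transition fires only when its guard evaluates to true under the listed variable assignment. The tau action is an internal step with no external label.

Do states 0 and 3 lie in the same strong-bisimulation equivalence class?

Answer: NOT BISIMILAR

Trace:
Bisimulation quotient by refinement:
  round 0: {{0,1,2,3,4,5}}
  round 1: {{0},{1},{2},{3},{4},{5}}
stable after 2 split(s): 6 block(s)
0∈{0}, 3∈{3}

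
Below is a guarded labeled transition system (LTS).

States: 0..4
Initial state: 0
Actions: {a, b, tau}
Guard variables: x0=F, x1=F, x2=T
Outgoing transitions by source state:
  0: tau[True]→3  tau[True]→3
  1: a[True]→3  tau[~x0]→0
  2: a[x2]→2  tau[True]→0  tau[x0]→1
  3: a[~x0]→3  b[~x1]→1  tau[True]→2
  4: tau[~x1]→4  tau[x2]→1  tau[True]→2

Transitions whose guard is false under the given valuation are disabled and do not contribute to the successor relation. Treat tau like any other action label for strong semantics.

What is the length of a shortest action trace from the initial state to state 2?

Breadth-first toward 2:
  Layer 0: {0}
  Layer 1: {3}
  Layer 2: {1,2}
first hit 2 at d=2 via tau·tau

Answer: 2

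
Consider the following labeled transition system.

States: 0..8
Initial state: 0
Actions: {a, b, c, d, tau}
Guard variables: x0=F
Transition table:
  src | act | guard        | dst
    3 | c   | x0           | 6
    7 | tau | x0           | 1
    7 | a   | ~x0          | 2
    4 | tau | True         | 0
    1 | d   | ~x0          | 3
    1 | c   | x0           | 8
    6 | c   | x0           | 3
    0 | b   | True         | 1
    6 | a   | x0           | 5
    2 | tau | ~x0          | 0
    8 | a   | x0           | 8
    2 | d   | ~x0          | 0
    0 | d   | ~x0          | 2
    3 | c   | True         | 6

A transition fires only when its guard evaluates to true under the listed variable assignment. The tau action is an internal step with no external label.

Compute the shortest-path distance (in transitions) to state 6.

Answer: 3

Working:
Layered search for 6:
  Layer 0: {0}
  Layer 1: {1,2}
  Layer 2: {3}
  Layer 3: {6}
first hit 6 at d=3 via b·d·c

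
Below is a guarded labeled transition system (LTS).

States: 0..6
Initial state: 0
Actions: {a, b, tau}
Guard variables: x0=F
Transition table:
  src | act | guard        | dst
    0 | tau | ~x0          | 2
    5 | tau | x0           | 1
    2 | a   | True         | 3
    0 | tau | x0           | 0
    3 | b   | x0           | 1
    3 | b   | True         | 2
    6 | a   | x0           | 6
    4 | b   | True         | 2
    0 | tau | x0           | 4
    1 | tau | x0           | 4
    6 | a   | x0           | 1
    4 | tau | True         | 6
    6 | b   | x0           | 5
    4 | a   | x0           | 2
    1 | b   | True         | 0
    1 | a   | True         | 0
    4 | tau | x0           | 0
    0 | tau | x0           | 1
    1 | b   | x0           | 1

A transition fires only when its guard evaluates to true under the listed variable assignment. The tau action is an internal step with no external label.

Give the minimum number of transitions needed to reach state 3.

Answer: 2

Working:
Layered search for 3:
  Layer 0: {0}
  Layer 1: {2}
  Layer 2: {3}
depth(3)=2, e.g. tau·a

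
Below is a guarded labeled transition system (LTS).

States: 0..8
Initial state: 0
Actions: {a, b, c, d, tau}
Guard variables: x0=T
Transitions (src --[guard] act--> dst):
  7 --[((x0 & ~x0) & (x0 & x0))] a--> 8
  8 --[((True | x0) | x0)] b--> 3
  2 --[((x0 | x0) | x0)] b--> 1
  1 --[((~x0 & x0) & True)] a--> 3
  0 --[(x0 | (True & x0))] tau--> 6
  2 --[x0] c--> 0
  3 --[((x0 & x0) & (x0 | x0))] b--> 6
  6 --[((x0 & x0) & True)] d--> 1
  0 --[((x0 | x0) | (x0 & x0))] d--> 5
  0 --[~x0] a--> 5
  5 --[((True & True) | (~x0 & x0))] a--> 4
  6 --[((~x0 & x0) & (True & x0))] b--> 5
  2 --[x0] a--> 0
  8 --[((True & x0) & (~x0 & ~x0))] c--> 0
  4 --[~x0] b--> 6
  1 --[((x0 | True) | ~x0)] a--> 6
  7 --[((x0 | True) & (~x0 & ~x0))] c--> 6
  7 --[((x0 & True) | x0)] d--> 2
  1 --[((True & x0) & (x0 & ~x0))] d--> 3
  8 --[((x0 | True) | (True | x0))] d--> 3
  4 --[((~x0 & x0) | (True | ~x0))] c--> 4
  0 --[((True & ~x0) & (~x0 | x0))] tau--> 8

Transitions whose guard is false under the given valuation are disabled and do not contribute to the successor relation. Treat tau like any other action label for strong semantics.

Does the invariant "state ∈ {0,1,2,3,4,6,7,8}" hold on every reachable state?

Answer: INVARIANT VIOLATED at state 5

Trace:
Allowed set {0,1,2,3,4,6,7,8}
R = {0,1,4,5,6}
  0: ok
  1: ok
  4: ok
  5: ✗ unsafe
  6: ok
counterexample path to 5: d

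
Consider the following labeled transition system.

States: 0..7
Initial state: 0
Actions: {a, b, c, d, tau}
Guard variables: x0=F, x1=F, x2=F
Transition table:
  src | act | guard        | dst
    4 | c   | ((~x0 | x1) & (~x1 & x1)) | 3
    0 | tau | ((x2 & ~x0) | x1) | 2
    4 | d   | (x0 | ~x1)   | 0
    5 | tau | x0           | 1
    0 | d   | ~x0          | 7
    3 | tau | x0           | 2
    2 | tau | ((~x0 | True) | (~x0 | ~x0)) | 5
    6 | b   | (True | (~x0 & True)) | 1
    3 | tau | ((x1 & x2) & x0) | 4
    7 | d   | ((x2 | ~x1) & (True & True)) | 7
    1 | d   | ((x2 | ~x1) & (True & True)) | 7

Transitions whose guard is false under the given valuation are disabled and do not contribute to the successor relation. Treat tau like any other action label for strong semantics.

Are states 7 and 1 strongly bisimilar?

Answer: BISIMILAR

Working:
Refine partition for ~:
  P[0] = {{0,1,2,3,4,5,6,7}}
  P[1] = {{0,1,4,7},{2},{3,5},{6}}
4 equivalence class(es) (converged in 2)
[7]={0,1,4,7}  [1]={0,1,4,7}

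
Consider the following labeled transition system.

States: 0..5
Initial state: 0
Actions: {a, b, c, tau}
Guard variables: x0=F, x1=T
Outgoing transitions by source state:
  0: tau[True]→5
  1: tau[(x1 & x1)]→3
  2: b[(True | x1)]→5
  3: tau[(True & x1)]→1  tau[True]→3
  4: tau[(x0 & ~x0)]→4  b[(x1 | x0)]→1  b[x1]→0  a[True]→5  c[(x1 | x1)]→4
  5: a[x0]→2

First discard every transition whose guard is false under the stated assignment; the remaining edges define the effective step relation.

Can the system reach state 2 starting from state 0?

After dropping false guards: 9 live edges.
Layer 0: {0}
Layer 1: {5}  now seen {0,5}
Reach set: {0,5}

Answer: UNREACHABLE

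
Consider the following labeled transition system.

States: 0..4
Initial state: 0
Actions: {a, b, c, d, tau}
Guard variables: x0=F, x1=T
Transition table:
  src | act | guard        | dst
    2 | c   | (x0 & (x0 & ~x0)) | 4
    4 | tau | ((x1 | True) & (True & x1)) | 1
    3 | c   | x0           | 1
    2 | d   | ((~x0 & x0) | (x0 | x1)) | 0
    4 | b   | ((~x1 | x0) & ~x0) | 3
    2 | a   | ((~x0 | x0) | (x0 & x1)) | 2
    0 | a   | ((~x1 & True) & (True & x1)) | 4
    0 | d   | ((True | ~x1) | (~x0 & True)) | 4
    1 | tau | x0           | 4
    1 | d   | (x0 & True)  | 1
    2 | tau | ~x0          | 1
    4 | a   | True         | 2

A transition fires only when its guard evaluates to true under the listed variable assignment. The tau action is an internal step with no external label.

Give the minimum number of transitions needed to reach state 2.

Layered search for 2:
  depth 0: {0}
  depth 1: {4}
  depth 2: {1,2}
depth(2)=2, e.g. d·a

Answer: 2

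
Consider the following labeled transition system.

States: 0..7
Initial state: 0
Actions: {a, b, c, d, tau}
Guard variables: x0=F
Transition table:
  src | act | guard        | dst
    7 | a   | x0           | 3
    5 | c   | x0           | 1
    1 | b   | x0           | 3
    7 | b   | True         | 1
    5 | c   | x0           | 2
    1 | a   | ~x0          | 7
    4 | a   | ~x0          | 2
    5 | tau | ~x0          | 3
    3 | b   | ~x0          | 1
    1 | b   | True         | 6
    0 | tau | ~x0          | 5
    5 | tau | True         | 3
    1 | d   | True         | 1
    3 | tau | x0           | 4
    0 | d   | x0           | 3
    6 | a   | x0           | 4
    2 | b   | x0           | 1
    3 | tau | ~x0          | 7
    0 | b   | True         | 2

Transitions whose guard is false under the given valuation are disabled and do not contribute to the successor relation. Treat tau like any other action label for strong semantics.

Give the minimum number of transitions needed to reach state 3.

Breadth-first toward 3:
  Layer 0: {0}
  Layer 1: {2,5}
  Layer 2: {3}
depth(3)=2, e.g. tau·tau

Answer: 2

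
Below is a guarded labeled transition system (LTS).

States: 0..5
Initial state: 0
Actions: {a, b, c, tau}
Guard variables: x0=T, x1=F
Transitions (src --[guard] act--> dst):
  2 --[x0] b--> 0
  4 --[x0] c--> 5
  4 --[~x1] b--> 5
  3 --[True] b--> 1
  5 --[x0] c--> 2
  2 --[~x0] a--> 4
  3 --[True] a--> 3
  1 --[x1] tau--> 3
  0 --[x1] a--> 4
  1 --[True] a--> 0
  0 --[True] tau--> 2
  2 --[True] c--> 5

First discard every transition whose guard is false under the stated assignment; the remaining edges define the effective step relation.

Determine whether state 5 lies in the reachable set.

Answer: REACHABLE

Trace:
After dropping false guards: 9 live edges.
L0 = {0}
L1 = {2}  total {0,2}
L2 = {5}  total {0,2,5}
Reach set: {0,2,5}
witness 5: tau·c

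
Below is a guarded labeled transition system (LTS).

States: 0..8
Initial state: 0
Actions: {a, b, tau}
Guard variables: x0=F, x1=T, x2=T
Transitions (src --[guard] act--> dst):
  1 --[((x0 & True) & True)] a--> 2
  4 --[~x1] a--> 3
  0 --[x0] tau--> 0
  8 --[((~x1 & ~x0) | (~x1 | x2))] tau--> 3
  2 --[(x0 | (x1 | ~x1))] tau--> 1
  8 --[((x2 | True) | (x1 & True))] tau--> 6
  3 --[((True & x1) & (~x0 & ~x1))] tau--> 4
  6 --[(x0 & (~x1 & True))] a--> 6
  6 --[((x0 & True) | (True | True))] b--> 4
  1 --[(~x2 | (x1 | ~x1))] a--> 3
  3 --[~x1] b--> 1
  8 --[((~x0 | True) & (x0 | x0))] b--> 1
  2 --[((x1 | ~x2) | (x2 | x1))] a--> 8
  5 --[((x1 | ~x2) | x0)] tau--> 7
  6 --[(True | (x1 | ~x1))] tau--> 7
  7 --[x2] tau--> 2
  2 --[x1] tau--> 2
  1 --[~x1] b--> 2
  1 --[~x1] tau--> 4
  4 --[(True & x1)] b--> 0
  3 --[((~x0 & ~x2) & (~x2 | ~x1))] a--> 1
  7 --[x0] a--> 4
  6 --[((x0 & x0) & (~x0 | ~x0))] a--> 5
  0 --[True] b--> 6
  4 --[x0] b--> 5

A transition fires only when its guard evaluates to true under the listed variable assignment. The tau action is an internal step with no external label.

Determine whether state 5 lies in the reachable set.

After dropping false guards: 12 live edges.
L0 = {0}
L1 = {6}  total {0,6}
L2 = {4,7}  total {0,4,6,7}
L3 = {2}  total {0,2,4,6,7}
L4 = {1,8}  total {0,1,2,4,6,7,8}
L5 = {3}  total {0,1,2,3,4,6,7,8}
R = {0,1,2,3,4,6,7,8}

Answer: UNREACHABLE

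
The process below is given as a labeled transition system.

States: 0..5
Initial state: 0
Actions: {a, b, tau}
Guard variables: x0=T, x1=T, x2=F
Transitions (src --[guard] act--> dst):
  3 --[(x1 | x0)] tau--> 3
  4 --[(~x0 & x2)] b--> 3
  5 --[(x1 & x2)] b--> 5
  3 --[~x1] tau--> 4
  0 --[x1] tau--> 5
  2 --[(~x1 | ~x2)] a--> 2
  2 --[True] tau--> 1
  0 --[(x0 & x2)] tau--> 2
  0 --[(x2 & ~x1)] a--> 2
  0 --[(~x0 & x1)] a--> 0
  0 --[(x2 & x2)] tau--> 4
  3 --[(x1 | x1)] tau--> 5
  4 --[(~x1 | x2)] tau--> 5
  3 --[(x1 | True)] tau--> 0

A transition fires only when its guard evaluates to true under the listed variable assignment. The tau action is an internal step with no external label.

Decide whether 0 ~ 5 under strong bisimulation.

Refine partition for ~:
  P[0] = {{0,1,2,3,4,5}}
  P[1] = {{0,3},{1,4,5},{2}}
  P[2] = {{0},{1,4,5},{2},{3}}
Fixed point at round 3; 4 class(es).
[0]={0}  [5]={1,4,5}

Answer: NOT BISIMILAR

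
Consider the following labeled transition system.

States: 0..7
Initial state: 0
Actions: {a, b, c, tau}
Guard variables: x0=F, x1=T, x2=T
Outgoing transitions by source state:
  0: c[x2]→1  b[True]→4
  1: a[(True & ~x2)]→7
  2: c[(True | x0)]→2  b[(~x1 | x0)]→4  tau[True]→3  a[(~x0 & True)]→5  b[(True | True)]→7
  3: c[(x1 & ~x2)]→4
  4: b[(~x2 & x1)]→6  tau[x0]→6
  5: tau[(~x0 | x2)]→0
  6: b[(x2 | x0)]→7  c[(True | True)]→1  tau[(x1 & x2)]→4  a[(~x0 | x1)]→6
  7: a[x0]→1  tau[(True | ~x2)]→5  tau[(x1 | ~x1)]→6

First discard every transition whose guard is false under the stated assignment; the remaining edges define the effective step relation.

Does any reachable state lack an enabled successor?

Reach set: {0,1,4}
  0: b→4  c→1  [deg 2]
  1: ∅  [no exit]
  4: ∅  [no exit]
trace reaching 1: c

Answer: DEADLOCK at state 1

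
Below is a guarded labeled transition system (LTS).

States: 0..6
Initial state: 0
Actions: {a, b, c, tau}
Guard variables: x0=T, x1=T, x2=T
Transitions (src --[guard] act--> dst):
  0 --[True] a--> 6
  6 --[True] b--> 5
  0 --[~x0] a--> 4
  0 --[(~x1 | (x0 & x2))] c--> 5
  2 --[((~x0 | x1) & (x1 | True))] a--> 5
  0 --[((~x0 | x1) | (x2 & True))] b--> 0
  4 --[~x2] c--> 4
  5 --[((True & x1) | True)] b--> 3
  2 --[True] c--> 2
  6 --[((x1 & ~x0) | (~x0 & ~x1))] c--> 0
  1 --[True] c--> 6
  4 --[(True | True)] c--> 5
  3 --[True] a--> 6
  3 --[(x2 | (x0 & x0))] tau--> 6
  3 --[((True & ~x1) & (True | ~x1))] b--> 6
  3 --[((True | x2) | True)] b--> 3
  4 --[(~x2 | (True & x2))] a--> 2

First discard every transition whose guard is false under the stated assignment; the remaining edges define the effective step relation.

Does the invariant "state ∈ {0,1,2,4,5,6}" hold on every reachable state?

Safe = {0,1,2,4,5,6}
Reachable = {0,3,5,6}
  0: ok
  3: VIOLATES
  5: ok
  6: ok
witness against invariant: c·b → 3

Answer: INVARIANT VIOLATED at state 3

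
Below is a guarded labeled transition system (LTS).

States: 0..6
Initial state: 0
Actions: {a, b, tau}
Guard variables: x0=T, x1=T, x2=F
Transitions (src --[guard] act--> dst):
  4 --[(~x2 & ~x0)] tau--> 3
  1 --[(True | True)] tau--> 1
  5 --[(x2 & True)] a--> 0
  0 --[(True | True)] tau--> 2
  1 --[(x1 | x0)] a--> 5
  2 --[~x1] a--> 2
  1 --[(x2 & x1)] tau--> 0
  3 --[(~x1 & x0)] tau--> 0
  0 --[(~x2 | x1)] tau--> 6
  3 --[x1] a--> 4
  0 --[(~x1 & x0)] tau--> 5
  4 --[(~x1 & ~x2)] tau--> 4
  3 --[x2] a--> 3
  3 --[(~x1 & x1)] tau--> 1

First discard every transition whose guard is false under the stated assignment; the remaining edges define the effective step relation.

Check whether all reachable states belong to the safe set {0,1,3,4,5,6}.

Answer: INVARIANT VIOLATED at state 2

Trace:
Safe = {0,1,3,4,5,6}
Reach set: {0,2,6}
  0: ✓
  2: VIOLATES
  6: ✓
reach 2 via tau — violates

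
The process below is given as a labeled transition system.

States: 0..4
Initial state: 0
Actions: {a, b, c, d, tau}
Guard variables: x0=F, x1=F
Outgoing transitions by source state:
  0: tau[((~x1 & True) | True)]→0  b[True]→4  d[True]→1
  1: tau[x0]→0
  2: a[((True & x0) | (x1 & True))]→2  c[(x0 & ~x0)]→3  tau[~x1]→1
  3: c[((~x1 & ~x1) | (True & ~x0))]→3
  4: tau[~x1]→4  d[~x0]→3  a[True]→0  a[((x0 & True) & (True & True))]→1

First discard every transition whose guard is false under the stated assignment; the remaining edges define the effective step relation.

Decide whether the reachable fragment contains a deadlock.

Reach set: {0,1,3,4}
  0: b→4  d→1  tau→0  [deg 3]
  1: ∅  [deadlock]
  3: c→3  [deg 1]
  4: a→0  d→3  tau→4  [deg 3]
trace reaching 1: d

Answer: DEADLOCK at state 1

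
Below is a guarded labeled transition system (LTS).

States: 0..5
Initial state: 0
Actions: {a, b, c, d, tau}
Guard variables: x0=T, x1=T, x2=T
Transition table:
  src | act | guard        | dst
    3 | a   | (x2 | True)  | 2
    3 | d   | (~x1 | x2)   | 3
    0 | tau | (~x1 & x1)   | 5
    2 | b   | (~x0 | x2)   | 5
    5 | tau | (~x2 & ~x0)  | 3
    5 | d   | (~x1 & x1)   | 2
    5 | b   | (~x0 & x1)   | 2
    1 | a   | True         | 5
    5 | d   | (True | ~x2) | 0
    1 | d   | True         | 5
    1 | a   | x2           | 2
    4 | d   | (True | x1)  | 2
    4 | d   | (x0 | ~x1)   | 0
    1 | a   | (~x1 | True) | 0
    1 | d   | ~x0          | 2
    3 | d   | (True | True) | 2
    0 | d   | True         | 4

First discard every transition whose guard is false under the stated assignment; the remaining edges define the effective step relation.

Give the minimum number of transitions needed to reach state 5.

Answer: 3

Analysis:
Layered search for 5:
  Layer 0: {0}
  Layer 1: {4}
  Layer 2: {2}
  Layer 3: {5}
depth(5)=3, e.g. d·d·b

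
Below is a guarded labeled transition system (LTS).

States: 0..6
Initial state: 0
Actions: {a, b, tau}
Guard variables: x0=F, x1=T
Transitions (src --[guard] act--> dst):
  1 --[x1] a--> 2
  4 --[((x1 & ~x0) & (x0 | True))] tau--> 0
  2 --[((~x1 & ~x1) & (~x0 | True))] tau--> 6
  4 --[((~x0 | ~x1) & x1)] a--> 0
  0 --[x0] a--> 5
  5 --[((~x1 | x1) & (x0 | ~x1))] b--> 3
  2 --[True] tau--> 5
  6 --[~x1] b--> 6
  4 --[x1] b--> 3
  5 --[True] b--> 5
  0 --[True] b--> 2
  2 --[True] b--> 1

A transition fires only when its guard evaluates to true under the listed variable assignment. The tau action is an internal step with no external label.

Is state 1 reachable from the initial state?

After dropping false guards: 8 live edges.
L0 = {0}
L1 = {2}  now seen {0,2}
L2 = {1,5}  now seen {0,1,2,5}
R = {0,1,2,5}
Path to 1: b·b

Answer: REACHABLE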